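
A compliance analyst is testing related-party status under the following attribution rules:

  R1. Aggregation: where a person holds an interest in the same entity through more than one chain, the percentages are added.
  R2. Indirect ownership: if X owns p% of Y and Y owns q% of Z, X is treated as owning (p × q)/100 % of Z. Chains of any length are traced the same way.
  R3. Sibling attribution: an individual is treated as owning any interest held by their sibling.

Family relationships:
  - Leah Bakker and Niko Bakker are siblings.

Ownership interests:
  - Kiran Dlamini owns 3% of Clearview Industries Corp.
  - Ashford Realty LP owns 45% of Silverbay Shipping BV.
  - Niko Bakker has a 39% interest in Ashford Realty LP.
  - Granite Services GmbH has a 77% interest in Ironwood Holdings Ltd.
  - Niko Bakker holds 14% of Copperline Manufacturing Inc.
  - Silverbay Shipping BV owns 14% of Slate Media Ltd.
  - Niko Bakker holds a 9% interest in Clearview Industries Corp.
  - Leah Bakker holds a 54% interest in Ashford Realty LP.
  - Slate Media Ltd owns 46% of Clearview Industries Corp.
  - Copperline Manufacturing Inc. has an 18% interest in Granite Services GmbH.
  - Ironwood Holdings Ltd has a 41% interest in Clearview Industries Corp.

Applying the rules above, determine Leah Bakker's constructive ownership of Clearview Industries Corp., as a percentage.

By sibling attribution (R3), Leah Bakker is treated as also owning Niko Bakker's interest in Ashford Realty LP, giving 54% + 39% = 93%.
By sibling attribution (R3), Leah Bakker is treated as owning Niko Bakker's 14% interest in Copperline Manufacturing Inc.
By sibling attribution (R3), Leah Bakker is treated as owning Niko Bakker's 9% interest in Clearview Industries Corp.
Chain via Ashford Realty LP → Silverbay Shipping BV → Slate Media Ltd (R2): 93% × 45% × 14% × 46% = 2.69514% of Clearview Industries Corp.
Chain via Copperline Manufacturing Inc. → Granite Services GmbH → Ironwood Holdings Ltd (R2): 14% × 18% × 77% × 41% = 0.795564% of Clearview Industries Corp.
Direct interest in Clearview Industries Corp: 9%.
Aggregating (R1): 2.69514% + 0.795564% + 9% = 12.490704%.

12.490704%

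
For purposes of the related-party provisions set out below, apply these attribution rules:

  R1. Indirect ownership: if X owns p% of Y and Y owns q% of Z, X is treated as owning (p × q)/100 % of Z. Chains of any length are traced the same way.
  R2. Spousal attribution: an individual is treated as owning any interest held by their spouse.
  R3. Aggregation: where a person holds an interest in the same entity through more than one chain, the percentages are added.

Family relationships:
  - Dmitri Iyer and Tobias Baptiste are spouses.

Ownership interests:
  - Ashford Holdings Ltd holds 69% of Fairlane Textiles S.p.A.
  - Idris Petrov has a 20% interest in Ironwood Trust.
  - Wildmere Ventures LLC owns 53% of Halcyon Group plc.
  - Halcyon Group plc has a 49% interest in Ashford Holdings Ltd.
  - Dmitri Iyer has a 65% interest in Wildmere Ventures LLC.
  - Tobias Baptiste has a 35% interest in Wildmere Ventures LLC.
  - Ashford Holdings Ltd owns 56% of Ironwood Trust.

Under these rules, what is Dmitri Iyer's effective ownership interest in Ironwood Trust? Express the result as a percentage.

14.5432%

By spousal attribution (R2), Dmitri Iyer is treated as also owning Tobias Baptiste's interest in Wildmere Ventures LLC, giving 65% + 35% = 100%.
Chain via Wildmere Ventures LLC → Halcyon Group plc → Ashford Holdings Ltd (R1): 100% × 53% × 49% × 56% = 14.5432% of Ironwood Trust.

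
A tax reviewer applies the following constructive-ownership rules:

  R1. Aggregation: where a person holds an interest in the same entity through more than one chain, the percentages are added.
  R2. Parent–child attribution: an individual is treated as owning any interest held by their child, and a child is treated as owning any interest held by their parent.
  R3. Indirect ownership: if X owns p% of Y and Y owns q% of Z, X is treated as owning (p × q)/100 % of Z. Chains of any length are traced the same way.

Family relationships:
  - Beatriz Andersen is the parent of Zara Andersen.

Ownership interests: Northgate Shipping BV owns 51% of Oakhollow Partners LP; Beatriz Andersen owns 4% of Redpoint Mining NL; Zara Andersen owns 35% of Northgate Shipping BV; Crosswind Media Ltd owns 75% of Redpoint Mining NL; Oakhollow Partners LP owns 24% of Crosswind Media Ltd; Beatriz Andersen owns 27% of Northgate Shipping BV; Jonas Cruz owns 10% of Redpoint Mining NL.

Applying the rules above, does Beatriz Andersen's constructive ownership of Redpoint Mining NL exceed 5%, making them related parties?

By parent–child attribution (R2), Beatriz Andersen is treated as also owning Zara Andersen's interest in Northgate Shipping BV, giving 27% + 35% = 62%.
Chain via Northgate Shipping BV → Oakhollow Partners LP → Crosswind Media Ltd (R3): 62% × 51% × 24% × 75% = 5.6916% of Redpoint Mining NL.
Direct interest in Redpoint Mining NL: 4%.
Aggregating (R1): 5.6916% + 4% = 9.6916%.
9.6916% exceeds the 5% threshold, so Beatriz is a related party to Redpoint Mining NL.

Yes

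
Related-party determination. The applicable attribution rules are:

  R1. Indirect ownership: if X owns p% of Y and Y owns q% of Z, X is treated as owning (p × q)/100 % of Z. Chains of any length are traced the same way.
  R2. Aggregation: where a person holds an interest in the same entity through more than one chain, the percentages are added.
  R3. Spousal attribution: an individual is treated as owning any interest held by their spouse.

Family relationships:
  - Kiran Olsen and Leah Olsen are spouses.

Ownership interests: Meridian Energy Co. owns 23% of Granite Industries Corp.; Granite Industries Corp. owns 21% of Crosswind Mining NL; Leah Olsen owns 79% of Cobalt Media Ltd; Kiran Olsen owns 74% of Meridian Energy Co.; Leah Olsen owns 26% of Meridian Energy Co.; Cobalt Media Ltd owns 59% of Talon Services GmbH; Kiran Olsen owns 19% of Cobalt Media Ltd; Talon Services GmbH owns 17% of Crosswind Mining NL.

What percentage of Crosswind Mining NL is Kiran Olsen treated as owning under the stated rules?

14.6594%

By spousal attribution (R3), Kiran Olsen is treated as also owning Leah Olsen's interest in Meridian Energy Co, giving 74% + 26% = 100%.
By spousal attribution (R3), Kiran Olsen is treated as also owning Leah Olsen's interest in Cobalt Media Ltd, giving 19% + 79% = 98%.
Chain via Meridian Energy Co. → Granite Industries Corp. (R1): 100% × 23% × 21% = 4.83% of Crosswind Mining NL.
Chain via Cobalt Media Ltd → Talon Services GmbH (R1): 98% × 59% × 17% = 9.8294% of Crosswind Mining NL.
Aggregating (R2): 4.83% + 9.8294% = 14.6594%.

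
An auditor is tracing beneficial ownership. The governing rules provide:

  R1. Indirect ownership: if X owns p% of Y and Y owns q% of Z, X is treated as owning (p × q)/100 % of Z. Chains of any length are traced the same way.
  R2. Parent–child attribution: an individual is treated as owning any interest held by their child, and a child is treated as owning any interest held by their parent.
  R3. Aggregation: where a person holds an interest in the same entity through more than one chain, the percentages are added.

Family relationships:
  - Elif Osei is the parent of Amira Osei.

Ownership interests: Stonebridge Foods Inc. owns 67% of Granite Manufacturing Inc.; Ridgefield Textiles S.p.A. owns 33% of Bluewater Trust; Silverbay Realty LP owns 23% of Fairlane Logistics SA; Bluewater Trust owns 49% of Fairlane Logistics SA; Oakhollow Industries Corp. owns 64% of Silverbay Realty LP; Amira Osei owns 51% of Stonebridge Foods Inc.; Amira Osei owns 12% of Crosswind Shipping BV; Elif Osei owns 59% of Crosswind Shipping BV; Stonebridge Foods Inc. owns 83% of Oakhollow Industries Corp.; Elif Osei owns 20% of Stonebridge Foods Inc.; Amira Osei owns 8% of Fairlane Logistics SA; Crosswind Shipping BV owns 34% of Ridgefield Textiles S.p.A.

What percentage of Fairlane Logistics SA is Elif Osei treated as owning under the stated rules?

20.577934%

By parent–child attribution (R2), Elif Osei is treated as also owning Amira Osei's interest in Stonebridge Foods Inc, giving 20% + 51% = 71%.
By parent–child attribution (R2), Elif Osei is treated as also owning Amira Osei's interest in Crosswind Shipping BV, giving 59% + 12% = 71%.
By parent–child attribution (R2), Elif Osei is treated as owning Amira Osei's 8% interest in Fairlane Logistics SA.
Chain via Stonebridge Foods Inc. → Oakhollow Industries Corp. → Silverbay Realty LP (R1): 71% × 83% × 64% × 23% = 8.674496% of Fairlane Logistics SA.
Chain via Crosswind Shipping BV → Ridgefield Textiles S.p.A. → Bluewater Trust (R1): 71% × 34% × 33% × 49% = 3.903438% of Fairlane Logistics SA.
Direct interest in Fairlane Logistics SA: 8%.
Aggregating (R3): 8.674496% + 3.903438% + 8% = 20.577934%.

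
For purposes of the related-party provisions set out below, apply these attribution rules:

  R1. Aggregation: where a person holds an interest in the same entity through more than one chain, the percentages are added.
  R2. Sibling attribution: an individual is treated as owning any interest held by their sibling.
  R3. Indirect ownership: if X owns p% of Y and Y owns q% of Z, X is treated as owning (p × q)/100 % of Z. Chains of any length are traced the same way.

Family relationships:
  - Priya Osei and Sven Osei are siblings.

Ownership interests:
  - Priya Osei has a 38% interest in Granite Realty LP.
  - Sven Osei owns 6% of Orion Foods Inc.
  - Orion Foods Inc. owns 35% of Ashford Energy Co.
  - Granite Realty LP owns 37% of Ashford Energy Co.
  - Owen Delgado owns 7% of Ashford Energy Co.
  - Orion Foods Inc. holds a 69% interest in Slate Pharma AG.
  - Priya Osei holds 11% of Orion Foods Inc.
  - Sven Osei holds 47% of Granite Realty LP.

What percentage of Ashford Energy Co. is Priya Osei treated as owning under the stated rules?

By sibling attribution (R2), Priya Osei is treated as also owning Sven Osei's interest in Orion Foods Inc, giving 11% + 6% = 17%.
By sibling attribution (R2), Priya Osei is treated as also owning Sven Osei's interest in Granite Realty LP, giving 38% + 47% = 85%.
Chain via Orion Foods Inc. (R3): 17% × 35% = 5.95% of Ashford Energy Co.
Chain via Granite Realty LP (R3): 85% × 37% = 31.45% of Ashford Energy Co.
Aggregating (R1): 5.95% + 31.45% = 37.4%.

37.4%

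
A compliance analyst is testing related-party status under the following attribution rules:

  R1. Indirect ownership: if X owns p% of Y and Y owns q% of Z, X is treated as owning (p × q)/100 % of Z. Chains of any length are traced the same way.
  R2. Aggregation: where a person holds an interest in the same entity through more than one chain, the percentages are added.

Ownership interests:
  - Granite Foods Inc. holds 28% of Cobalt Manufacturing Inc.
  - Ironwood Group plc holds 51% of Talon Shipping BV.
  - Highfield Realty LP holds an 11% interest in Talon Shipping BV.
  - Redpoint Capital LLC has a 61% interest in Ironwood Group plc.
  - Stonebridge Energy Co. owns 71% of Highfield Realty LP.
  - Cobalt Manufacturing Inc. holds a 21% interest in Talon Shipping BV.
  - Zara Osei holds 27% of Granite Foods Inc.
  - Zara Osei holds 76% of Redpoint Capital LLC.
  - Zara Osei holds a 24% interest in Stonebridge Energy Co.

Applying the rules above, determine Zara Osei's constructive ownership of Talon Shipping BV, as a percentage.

Chain via Stonebridge Energy Co. → Highfield Realty LP (R1): 24% × 71% × 11% = 1.8744% of Talon Shipping BV.
Chain via Redpoint Capital LLC → Ironwood Group plc (R1): 76% × 61% × 51% = 23.6436% of Talon Shipping BV.
Chain via Granite Foods Inc. → Cobalt Manufacturing Inc. (R1): 27% × 28% × 21% = 1.5876% of Talon Shipping BV.
Aggregating (R2): 1.8744% + 23.6436% + 1.5876% = 27.1056%.

27.1056%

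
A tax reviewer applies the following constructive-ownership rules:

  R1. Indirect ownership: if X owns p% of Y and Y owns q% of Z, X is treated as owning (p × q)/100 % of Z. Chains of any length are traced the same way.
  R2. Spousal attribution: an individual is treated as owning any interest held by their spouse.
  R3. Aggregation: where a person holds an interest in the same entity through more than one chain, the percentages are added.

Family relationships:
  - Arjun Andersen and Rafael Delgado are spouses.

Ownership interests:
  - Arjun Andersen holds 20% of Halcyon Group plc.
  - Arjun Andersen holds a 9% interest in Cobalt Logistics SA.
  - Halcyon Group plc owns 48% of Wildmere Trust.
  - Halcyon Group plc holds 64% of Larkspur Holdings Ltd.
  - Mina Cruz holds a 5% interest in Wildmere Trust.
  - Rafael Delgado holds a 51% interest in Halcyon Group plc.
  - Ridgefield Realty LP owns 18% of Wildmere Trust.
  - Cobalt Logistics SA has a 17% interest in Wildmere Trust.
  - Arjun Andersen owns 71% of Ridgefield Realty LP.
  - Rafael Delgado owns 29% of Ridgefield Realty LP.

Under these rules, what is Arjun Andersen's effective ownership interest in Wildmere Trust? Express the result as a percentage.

53.61%

By spousal attribution (R2), Arjun Andersen is treated as also owning Rafael Delgado's interest in Ridgefield Realty LP, giving 71% + 29% = 100%.
By spousal attribution (R2), Arjun Andersen is treated as also owning Rafael Delgado's interest in Halcyon Group plc, giving 20% + 51% = 71%.
Chain via Ridgefield Realty LP (R1): 100% × 18% = 18% of Wildmere Trust.
Chain via Halcyon Group plc (R1): 71% × 48% = 34.08% of Wildmere Trust.
Chain via Cobalt Logistics SA (R1): 9% × 17% = 1.53% of Wildmere Trust.
Aggregating (R3): 18% + 34.08% + 1.53% = 53.61%.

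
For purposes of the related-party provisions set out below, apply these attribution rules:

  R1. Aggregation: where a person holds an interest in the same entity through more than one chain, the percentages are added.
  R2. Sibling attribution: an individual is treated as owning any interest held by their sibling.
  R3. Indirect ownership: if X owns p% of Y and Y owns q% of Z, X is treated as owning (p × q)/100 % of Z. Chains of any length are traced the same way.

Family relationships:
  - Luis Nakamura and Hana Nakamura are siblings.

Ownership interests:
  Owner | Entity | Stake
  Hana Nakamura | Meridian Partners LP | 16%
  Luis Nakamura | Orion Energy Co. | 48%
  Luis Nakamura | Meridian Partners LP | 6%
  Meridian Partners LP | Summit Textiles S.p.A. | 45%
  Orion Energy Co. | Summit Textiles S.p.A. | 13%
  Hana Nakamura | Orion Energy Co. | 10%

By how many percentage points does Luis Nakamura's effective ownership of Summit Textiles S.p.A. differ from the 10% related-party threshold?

7.44

By sibling attribution (R2), Luis Nakamura is treated as also owning Hana Nakamura's interest in Orion Energy Co, giving 48% + 10% = 58%.
By sibling attribution (R2), Luis Nakamura is treated as also owning Hana Nakamura's interest in Meridian Partners LP, giving 6% + 16% = 22%.
Chain via Orion Energy Co. (R3): 58% × 13% = 7.54% of Summit Textiles S.p.A.
Chain via Meridian Partners LP (R3): 22% × 45% = 9.9% of Summit Textiles S.p.A.
Aggregating (R1): 7.54% + 9.9% = 17.44%.
17.44% exceeds the 10% threshold by 7.44 percentage points.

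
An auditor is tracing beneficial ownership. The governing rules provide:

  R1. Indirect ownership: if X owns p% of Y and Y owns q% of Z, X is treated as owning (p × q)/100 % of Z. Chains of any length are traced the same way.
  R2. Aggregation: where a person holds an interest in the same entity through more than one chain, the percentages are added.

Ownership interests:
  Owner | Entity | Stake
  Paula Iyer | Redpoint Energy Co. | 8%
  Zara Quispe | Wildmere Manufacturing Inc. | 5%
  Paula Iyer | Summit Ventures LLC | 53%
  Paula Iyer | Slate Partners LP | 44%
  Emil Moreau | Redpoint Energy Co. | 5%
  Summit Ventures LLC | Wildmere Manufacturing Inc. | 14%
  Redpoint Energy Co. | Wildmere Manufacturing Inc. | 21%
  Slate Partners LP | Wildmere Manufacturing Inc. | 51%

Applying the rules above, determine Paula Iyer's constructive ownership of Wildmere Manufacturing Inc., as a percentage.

Chain via Slate Partners LP (R1): 44% × 51% = 22.44% of Wildmere Manufacturing Inc.
Chain via Redpoint Energy Co. (R1): 8% × 21% = 1.68% of Wildmere Manufacturing Inc.
Chain via Summit Ventures LLC (R1): 53% × 14% = 7.42% of Wildmere Manufacturing Inc.
Aggregating (R2): 22.44% + 1.68% + 7.42% = 31.54%.

31.54%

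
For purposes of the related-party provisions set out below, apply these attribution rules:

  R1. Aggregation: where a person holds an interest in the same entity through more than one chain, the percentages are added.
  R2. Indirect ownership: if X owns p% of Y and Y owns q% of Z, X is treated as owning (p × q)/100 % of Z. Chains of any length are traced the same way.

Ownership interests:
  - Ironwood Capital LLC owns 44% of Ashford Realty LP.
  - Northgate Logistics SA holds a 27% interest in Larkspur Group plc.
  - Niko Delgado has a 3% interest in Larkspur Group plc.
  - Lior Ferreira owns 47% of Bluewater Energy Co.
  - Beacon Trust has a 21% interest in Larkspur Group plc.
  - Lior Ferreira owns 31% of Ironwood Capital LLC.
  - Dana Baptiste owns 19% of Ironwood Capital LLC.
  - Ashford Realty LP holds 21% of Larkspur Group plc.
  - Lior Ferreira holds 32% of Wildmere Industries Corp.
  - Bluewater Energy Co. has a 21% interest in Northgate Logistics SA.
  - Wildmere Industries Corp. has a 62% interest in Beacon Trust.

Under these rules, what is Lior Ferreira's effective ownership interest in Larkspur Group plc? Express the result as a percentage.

9.6957%

Chain via Ironwood Capital LLC → Ashford Realty LP (R2): 31% × 44% × 21% = 2.8644% of Larkspur Group plc.
Chain via Wildmere Industries Corp. → Beacon Trust (R2): 32% × 62% × 21% = 4.1664% of Larkspur Group plc.
Chain via Bluewater Energy Co. → Northgate Logistics SA (R2): 47% × 21% × 27% = 2.6649% of Larkspur Group plc.
Aggregating (R1): 2.8644% + 4.1664% + 2.6649% = 9.6957%.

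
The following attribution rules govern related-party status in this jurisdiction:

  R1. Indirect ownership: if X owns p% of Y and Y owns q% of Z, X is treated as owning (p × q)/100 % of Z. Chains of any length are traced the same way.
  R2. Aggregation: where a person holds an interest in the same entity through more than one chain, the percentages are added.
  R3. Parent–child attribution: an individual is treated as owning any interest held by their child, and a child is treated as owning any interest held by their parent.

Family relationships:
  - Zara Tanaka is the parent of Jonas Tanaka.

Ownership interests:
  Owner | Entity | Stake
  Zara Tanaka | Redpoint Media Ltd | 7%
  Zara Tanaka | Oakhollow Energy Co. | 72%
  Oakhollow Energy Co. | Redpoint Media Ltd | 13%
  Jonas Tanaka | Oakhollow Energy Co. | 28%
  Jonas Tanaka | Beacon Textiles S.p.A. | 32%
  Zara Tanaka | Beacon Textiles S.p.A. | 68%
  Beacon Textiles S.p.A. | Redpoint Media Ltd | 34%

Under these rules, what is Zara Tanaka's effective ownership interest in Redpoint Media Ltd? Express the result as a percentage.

By parent–child attribution (R3), Zara Tanaka is treated as also owning Jonas Tanaka's interest in Beacon Textiles S.p.A, giving 68% + 32% = 100%.
By parent–child attribution (R3), Zara Tanaka is treated as also owning Jonas Tanaka's interest in Oakhollow Energy Co, giving 72% + 28% = 100%.
Chain via Beacon Textiles S.p.A. (R1): 100% × 34% = 34% of Redpoint Media Ltd.
Chain via Oakhollow Energy Co. (R1): 100% × 13% = 13% of Redpoint Media Ltd.
Direct interest in Redpoint Media Ltd: 7%.
Aggregating (R2): 34% + 13% + 7% = 54%.

54%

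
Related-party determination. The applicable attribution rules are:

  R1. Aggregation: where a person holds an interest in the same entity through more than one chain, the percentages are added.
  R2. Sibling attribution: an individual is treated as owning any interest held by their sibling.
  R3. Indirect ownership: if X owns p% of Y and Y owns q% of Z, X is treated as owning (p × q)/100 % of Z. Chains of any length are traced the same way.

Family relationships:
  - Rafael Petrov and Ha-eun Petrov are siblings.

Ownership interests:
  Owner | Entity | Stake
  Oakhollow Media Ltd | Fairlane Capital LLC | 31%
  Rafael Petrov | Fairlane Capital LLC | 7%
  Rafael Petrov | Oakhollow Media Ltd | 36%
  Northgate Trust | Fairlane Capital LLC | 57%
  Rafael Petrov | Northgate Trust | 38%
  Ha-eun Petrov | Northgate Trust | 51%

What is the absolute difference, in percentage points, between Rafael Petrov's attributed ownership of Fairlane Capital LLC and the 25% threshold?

43.89

By sibling attribution (R2), Rafael Petrov is treated as also owning Ha-eun Petrov's interest in Northgate Trust, giving 38% + 51% = 89%.
Chain via Northgate Trust (R3): 89% × 57% = 50.73% of Fairlane Capital LLC.
Chain via Oakhollow Media Ltd (R3): 36% × 31% = 11.16% of Fairlane Capital LLC.
Direct interest in Fairlane Capital LLC: 7%.
Aggregating (R1): 50.73% + 11.16% + 7% = 68.89%.
68.89% exceeds the 25% threshold by 43.89 percentage points.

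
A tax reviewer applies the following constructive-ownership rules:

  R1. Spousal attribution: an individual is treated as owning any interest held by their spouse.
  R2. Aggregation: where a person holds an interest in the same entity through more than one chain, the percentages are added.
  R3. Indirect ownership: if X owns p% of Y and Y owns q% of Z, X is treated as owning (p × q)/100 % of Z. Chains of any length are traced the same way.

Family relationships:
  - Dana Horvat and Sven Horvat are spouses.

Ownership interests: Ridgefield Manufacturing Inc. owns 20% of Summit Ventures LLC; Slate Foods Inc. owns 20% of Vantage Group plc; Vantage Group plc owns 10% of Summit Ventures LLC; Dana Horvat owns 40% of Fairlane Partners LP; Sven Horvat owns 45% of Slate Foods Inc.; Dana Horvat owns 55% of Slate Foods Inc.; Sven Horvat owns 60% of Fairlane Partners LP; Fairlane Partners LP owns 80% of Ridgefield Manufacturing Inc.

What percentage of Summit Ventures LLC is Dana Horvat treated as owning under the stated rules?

By spousal attribution (R1), Dana Horvat is treated as also owning Sven Horvat's interest in Fairlane Partners LP, giving 40% + 60% = 100%.
By spousal attribution (R1), Dana Horvat is treated as also owning Sven Horvat's interest in Slate Foods Inc, giving 55% + 45% = 100%.
Chain via Fairlane Partners LP → Ridgefield Manufacturing Inc. (R3): 100% × 80% × 20% = 16% of Summit Ventures LLC.
Chain via Slate Foods Inc. → Vantage Group plc (R3): 100% × 20% × 10% = 2% of Summit Ventures LLC.
Aggregating (R2): 16% + 2% = 18%.

18%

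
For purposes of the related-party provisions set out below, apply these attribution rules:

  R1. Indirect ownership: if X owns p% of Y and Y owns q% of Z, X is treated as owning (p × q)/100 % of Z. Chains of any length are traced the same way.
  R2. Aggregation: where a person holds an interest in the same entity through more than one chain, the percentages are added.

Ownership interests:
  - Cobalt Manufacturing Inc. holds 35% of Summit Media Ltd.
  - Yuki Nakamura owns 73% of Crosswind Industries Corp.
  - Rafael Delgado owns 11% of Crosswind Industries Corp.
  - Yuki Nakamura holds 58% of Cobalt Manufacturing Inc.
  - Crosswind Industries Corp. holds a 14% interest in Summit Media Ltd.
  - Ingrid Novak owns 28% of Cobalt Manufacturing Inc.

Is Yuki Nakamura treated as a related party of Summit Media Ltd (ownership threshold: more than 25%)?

Yes

Chain via Crosswind Industries Corp. (R1): 73% × 14% = 10.22% of Summit Media Ltd.
Chain via Cobalt Manufacturing Inc. (R1): 58% × 35% = 20.3% of Summit Media Ltd.
Aggregating (R2): 10.22% + 20.3% = 30.52%.
30.52% exceeds the 25% threshold, so Yuki is a related party to Summit Media Ltd.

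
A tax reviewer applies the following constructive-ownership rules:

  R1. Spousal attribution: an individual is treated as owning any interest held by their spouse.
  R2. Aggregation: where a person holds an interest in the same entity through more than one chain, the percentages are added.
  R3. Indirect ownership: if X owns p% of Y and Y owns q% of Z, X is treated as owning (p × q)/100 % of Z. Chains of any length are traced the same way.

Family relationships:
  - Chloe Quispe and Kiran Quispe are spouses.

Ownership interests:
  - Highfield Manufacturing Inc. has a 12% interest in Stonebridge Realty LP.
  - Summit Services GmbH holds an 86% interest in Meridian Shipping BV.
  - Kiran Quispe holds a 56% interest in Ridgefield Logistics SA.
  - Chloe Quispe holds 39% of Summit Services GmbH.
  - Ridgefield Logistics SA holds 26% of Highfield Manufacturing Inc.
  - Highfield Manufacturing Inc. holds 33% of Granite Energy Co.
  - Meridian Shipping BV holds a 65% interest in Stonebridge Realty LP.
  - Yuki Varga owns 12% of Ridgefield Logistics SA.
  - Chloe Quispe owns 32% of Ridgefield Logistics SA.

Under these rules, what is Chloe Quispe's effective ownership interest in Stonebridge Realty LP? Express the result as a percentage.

By spousal attribution (R1), Chloe Quispe is treated as also owning Kiran Quispe's interest in Ridgefield Logistics SA, giving 32% + 56% = 88%.
Chain via Ridgefield Logistics SA → Highfield Manufacturing Inc. (R3): 88% × 26% × 12% = 2.7456% of Stonebridge Realty LP.
Chain via Summit Services GmbH → Meridian Shipping BV (R3): 39% × 86% × 65% = 21.801% of Stonebridge Realty LP.
Aggregating (R2): 2.7456% + 21.801% = 24.5466%.

24.5466%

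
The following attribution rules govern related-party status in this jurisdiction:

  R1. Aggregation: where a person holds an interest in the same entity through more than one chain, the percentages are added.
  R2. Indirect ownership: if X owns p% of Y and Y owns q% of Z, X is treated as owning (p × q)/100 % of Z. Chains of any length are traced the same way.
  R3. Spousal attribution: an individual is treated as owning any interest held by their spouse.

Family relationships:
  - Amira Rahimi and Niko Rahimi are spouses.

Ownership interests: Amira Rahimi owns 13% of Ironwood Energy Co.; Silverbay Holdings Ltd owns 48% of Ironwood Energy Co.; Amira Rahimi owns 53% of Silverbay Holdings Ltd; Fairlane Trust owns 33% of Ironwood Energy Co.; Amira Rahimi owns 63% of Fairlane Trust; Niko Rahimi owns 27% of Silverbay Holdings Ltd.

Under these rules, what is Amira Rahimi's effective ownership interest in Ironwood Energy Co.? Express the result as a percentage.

72.19%

By spousal attribution (R3), Amira Rahimi is treated as also owning Niko Rahimi's interest in Silverbay Holdings Ltd, giving 53% + 27% = 80%.
Chain via Silverbay Holdings Ltd (R2): 80% × 48% = 38.4% of Ironwood Energy Co.
Chain via Fairlane Trust (R2): 63% × 33% = 20.79% of Ironwood Energy Co.
Direct interest in Ironwood Energy Co: 13%.
Aggregating (R1): 38.4% + 20.79% + 13% = 72.19%.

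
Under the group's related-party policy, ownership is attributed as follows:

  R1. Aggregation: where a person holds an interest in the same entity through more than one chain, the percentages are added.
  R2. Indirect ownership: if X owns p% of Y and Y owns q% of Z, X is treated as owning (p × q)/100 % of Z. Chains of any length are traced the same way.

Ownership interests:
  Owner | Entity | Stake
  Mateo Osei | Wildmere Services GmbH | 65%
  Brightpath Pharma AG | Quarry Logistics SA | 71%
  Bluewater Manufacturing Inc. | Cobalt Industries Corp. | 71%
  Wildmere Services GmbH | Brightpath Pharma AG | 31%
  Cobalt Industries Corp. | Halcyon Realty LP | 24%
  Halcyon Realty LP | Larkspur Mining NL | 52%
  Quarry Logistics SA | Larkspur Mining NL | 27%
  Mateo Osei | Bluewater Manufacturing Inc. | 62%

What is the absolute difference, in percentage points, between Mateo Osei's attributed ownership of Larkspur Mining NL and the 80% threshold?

Chain via Wildmere Services GmbH → Brightpath Pharma AG → Quarry Logistics SA (R2): 65% × 31% × 71% × 27% = 3.862755% of Larkspur Mining NL.
Chain via Bluewater Manufacturing Inc. → Cobalt Industries Corp. → Halcyon Realty LP (R2): 62% × 71% × 24% × 52% = 5.493696% of Larkspur Mining NL.
Aggregating (R1): 3.862755% + 5.493696% = 9.356451%.
9.356451% falls short of the 80% threshold by 70.643549 percentage points.

70.643549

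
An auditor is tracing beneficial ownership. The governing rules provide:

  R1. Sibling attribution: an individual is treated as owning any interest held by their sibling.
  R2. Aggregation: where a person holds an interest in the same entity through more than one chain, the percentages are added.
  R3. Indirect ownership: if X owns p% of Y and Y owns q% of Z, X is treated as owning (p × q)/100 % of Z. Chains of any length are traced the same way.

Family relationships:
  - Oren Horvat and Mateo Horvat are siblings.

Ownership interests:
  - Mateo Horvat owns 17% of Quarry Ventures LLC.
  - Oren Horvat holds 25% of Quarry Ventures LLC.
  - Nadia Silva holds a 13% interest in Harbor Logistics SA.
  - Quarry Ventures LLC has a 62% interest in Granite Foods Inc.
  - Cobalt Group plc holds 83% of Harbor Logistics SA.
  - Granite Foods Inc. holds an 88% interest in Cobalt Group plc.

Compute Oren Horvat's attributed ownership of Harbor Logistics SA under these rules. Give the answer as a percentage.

By sibling attribution (R1), Oren Horvat is treated as also owning Mateo Horvat's interest in Quarry Ventures LLC, giving 25% + 17% = 42%.
Chain via Quarry Ventures LLC → Granite Foods Inc. → Cobalt Group plc (R3): 42% × 62% × 88% × 83% = 19.019616% of Harbor Logistics SA.

19.019616%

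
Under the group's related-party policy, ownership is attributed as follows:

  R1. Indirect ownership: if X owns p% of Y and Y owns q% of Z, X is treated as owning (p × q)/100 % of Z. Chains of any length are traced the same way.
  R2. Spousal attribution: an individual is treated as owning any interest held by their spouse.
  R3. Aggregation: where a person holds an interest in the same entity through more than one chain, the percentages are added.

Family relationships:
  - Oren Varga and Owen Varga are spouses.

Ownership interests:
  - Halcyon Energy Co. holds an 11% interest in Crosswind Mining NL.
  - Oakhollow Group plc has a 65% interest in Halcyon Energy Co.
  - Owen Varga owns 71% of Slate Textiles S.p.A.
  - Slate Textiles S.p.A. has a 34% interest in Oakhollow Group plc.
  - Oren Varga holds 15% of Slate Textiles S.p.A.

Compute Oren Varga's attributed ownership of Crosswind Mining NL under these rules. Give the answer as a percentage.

By spousal attribution (R2), Oren Varga is treated as also owning Owen Varga's interest in Slate Textiles S.p.A, giving 15% + 71% = 86%.
Chain via Slate Textiles S.p.A. → Oakhollow Group plc → Halcyon Energy Co. (R1): 86% × 34% × 65% × 11% = 2.09066% of Crosswind Mining NL.

2.09066%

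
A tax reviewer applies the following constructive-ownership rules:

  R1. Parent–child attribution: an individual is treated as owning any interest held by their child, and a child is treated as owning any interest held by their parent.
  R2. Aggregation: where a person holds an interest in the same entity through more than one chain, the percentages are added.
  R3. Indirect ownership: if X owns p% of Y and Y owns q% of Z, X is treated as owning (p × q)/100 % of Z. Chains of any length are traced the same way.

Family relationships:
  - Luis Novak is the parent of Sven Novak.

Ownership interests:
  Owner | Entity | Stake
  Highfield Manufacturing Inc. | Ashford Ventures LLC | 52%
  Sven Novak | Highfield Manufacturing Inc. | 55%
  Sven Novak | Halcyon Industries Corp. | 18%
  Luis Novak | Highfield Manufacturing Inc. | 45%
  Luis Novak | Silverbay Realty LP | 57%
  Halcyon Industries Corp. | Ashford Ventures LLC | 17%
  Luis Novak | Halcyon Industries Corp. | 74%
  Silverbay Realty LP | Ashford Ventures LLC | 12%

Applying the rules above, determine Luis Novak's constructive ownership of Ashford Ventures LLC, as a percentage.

By parent–child attribution (R1), Luis Novak is treated as also owning Sven Novak's interest in Highfield Manufacturing Inc, giving 45% + 55% = 100%.
By parent–child attribution (R1), Luis Novak is treated as also owning Sven Novak's interest in Halcyon Industries Corp, giving 74% + 18% = 92%.
Chain via Highfield Manufacturing Inc. (R3): 100% × 52% = 52% of Ashford Ventures LLC.
Chain via Silverbay Realty LP (R3): 57% × 12% = 6.84% of Ashford Ventures LLC.
Chain via Halcyon Industries Corp. (R3): 92% × 17% = 15.64% of Ashford Ventures LLC.
Aggregating (R2): 52% + 6.84% + 15.64% = 74.48%.

74.48%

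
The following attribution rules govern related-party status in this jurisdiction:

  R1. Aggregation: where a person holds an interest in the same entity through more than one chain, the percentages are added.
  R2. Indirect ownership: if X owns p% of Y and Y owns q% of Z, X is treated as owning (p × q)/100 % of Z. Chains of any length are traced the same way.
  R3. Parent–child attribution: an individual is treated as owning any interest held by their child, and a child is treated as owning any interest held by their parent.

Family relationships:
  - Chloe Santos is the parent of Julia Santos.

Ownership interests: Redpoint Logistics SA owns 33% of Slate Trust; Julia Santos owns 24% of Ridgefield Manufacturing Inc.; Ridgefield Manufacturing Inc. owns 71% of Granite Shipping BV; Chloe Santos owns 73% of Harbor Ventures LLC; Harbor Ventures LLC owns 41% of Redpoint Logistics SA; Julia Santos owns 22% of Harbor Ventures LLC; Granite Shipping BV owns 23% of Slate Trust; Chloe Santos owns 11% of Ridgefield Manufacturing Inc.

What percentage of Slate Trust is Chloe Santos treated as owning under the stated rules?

By parent–child attribution (R3), Chloe Santos is treated as also owning Julia Santos's interest in Harbor Ventures LLC, giving 73% + 22% = 95%.
By parent–child attribution (R3), Chloe Santos is treated as also owning Julia Santos's interest in Ridgefield Manufacturing Inc, giving 11% + 24% = 35%.
Chain via Harbor Ventures LLC → Redpoint Logistics SA (R2): 95% × 41% × 33% = 12.8535% of Slate Trust.
Chain via Ridgefield Manufacturing Inc. → Granite Shipping BV (R2): 35% × 71% × 23% = 5.7155% of Slate Trust.
Aggregating (R1): 12.8535% + 5.7155% = 18.569%.

18.569%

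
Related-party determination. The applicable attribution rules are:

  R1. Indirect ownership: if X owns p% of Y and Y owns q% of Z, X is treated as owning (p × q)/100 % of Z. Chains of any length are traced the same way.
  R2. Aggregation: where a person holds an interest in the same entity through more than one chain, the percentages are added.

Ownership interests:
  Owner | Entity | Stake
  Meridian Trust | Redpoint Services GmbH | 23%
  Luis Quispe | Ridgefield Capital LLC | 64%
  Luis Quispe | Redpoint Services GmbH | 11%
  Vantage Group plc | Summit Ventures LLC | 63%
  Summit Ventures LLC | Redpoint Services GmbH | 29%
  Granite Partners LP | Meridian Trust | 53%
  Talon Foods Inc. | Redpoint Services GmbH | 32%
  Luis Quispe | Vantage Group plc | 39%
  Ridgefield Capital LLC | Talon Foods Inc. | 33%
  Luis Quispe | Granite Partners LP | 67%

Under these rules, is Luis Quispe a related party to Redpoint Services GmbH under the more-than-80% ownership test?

No

Chain via Vantage Group plc → Summit Ventures LLC (R1): 39% × 63% × 29% = 7.1253% of Redpoint Services GmbH.
Chain via Granite Partners LP → Meridian Trust (R1): 67% × 53% × 23% = 8.1673% of Redpoint Services GmbH.
Chain via Ridgefield Capital LLC → Talon Foods Inc. (R1): 64% × 33% × 32% = 6.7584% of Redpoint Services GmbH.
Direct interest in Redpoint Services GmbH: 11%.
Aggregating (R2): 7.1253% + 8.1673% + 6.7584% + 11% = 33.051%.
33.051% does not exceed the 80% threshold, so Luis is not a related party to Redpoint Services GmbH.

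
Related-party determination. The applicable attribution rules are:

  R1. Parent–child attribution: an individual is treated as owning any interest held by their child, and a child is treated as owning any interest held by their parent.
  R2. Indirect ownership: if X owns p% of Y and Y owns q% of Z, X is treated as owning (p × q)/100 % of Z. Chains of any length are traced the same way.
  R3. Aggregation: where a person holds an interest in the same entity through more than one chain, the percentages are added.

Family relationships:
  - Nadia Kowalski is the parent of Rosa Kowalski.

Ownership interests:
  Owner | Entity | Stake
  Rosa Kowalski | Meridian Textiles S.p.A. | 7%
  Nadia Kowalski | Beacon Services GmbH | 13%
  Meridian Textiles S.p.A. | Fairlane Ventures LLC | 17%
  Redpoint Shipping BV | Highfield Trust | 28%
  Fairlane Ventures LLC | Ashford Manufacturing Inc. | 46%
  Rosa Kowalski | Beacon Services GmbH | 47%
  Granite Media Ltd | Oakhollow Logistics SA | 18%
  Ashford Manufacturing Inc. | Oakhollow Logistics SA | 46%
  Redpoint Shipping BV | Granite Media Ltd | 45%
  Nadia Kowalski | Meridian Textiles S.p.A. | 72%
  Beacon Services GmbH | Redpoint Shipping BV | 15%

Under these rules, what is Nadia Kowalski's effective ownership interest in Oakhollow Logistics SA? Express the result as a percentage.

3.570788%

By parent–child attribution (R1), Nadia Kowalski is treated as also owning Rosa Kowalski's interest in Meridian Textiles S.p.A, giving 72% + 7% = 79%.
By parent–child attribution (R1), Nadia Kowalski is treated as also owning Rosa Kowalski's interest in Beacon Services GmbH, giving 13% + 47% = 60%.
Chain via Meridian Textiles S.p.A. → Fairlane Ventures LLC → Ashford Manufacturing Inc. (R2): 79% × 17% × 46% × 46% = 2.841788% of Oakhollow Logistics SA.
Chain via Beacon Services GmbH → Redpoint Shipping BV → Granite Media Ltd (R2): 60% × 15% × 45% × 18% = 0.729% of Oakhollow Logistics SA.
Aggregating (R3): 2.841788% + 0.729% = 3.570788%.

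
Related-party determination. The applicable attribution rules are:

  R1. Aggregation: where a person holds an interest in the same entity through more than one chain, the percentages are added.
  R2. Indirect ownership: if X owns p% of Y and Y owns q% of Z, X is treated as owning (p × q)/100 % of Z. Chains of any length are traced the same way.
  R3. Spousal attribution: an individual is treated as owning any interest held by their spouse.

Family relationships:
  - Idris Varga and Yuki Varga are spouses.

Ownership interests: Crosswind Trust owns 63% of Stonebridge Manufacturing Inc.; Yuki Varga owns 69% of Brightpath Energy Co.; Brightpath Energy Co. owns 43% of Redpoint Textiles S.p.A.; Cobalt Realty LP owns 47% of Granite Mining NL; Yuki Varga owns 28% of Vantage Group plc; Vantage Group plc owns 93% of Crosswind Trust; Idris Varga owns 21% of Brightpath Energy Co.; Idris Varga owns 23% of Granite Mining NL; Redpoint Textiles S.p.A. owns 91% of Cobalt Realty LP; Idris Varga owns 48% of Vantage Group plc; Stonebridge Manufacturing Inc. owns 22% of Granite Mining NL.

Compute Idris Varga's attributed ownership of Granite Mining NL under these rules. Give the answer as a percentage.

By spousal attribution (R3), Idris Varga is treated as also owning Yuki Varga's interest in Brightpath Energy Co, giving 21% + 69% = 90%.
By spousal attribution (R3), Idris Varga is treated as also owning Yuki Varga's interest in Vantage Group plc, giving 48% + 28% = 76%.
Chain via Brightpath Energy Co. → Redpoint Textiles S.p.A. → Cobalt Realty LP (R2): 90% × 43% × 91% × 47% = 16.55199% of Granite Mining NL.
Chain via Vantage Group plc → Crosswind Trust → Stonebridge Manufacturing Inc. (R2): 76% × 93% × 63% × 22% = 9.796248% of Granite Mining NL.
Direct interest in Granite Mining NL: 23%.
Aggregating (R1): 16.55199% + 9.796248% + 23% = 49.348238%.

49.348238%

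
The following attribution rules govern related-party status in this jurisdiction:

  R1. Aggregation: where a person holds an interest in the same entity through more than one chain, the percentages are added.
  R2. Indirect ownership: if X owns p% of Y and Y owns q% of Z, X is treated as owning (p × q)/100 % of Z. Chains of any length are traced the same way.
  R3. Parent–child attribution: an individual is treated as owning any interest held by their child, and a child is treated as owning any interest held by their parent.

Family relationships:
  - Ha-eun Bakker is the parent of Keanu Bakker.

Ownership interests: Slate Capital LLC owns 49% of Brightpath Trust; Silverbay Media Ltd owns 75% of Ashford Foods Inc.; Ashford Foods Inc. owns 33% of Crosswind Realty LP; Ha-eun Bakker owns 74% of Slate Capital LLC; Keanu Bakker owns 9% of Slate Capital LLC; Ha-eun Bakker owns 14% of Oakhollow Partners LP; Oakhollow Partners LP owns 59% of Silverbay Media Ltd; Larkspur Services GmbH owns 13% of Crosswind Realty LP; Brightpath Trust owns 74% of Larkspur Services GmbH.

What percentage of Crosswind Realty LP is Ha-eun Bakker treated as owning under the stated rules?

By parent–child attribution (R3), Ha-eun Bakker is treated as also owning Keanu Bakker's interest in Slate Capital LLC, giving 74% + 9% = 83%.
Chain via Slate Capital LLC → Brightpath Trust → Larkspur Services GmbH (R2): 83% × 49% × 74% × 13% = 3.912454% of Crosswind Realty LP.
Chain via Oakhollow Partners LP → Silverbay Media Ltd → Ashford Foods Inc. (R2): 14% × 59% × 75% × 33% = 2.04435% of Crosswind Realty LP.
Aggregating (R1): 3.912454% + 2.04435% = 5.956804%.

5.956804%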